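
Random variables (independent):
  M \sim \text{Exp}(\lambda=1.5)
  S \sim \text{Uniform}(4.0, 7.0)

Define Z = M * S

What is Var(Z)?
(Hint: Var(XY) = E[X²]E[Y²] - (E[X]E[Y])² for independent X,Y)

Var(XY) = E[X²]E[Y²] - (E[X]E[Y])²
E[M] = 0.66666667, Var(M) = 0.44444444
E[S] = 5.5, Var(S) = 0.75
E[M²] = 0.44444444 + 0.66666667² = 0.88888889
E[S²] = 0.75 + 5.5² = 31
Var(Z) = 0.88888889*31 - (0.66666667*5.5)²
= 27.555556 - 13.444444 = 14.111111

14.111111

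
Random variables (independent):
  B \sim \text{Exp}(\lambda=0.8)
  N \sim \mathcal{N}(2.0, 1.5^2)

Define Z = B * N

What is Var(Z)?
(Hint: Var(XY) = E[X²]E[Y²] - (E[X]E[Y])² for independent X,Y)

Var(XY) = E[X²]E[Y²] - (E[X]E[Y])²
E[B] = 1.25, Var(B) = 1.5625
E[N] = 2, Var(N) = 2.25
E[B²] = 1.5625 + 1.25² = 3.125
E[N²] = 2.25 + 2² = 6.25
Var(Z) = 3.125*6.25 - (1.25*2)²
= 19.53125 - 6.25 = 13.28125

13.28125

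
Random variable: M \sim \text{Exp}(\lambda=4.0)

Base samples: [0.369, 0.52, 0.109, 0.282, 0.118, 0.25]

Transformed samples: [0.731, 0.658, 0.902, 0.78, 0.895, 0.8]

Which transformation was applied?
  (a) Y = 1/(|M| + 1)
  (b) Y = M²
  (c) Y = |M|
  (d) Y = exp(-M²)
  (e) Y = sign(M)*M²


Checking option (a) Y = 1/(|M| + 1):
  M = 0.369 -> Y = 0.731 ✓
  M = 0.52 -> Y = 0.658 ✓
  M = 0.109 -> Y = 0.902 ✓
All samples match this transformation.

(a) 1/(|M| + 1)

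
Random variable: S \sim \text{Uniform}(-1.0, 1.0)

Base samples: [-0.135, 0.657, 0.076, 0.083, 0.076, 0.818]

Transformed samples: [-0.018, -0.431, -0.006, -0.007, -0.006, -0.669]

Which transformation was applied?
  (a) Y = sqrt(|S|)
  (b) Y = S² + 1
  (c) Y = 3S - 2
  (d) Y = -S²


Checking option (d) Y = -S²:
  S = -0.135 -> Y = -0.018 ✓
  S = 0.657 -> Y = -0.431 ✓
  S = 0.076 -> Y = -0.006 ✓
All samples match this transformation.

(d) -S²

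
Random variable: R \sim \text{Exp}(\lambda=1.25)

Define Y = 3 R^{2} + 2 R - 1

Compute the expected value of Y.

E[Y] = 3*E[R²] + 2*E[R] - 1
E[R] = 0.8
E[R²] = Var(R) + (E[R])² = 0.64 + 0.64 = 1.28
E[Y] = 3*1.28 + 2*0.8 - 1 = 4.44

4.44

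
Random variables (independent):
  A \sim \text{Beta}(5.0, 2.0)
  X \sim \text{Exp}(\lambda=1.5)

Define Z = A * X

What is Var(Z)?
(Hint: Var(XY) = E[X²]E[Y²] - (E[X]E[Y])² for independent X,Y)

Var(XY) = E[X²]E[Y²] - (E[X]E[Y])²
E[A] = 0.71428571, Var(A) = 0.025510204
E[X] = 0.66666667, Var(X) = 0.44444444
E[A²] = 0.025510204 + 0.71428571² = 0.53571429
E[X²] = 0.44444444 + 0.66666667² = 0.88888889
Var(Z) = 0.53571429*0.88888889 - (0.71428571*0.66666667)²
= 0.47619048 - 0.22675737 = 0.24943311

0.24943311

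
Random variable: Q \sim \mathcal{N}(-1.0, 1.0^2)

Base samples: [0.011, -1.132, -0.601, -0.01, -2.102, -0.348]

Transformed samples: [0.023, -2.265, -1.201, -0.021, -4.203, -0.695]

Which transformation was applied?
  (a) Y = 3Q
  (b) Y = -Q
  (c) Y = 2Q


Checking option (c) Y = 2Q:
  Q = 0.011 -> Y = 0.023 ✓
  Q = -1.132 -> Y = -2.265 ✓
  Q = -0.601 -> Y = -1.201 ✓
All samples match this transformation.

(c) 2Q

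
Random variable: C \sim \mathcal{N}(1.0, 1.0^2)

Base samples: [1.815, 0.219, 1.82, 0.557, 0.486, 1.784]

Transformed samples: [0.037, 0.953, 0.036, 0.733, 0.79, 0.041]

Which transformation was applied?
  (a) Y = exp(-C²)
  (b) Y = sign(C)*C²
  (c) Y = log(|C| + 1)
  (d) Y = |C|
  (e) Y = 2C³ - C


Checking option (a) Y = exp(-C²):
  C = 1.815 -> Y = 0.037 ✓
  C = 0.219 -> Y = 0.953 ✓
  C = 1.82 -> Y = 0.036 ✓
All samples match this transformation.

(a) exp(-C²)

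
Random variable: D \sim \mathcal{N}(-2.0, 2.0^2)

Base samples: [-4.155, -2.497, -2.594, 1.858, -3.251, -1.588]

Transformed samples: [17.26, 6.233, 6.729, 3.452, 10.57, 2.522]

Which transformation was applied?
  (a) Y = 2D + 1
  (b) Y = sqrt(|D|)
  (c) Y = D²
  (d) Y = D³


Checking option (c) Y = D²:
  D = -4.155 -> Y = 17.26 ✓
  D = -2.497 -> Y = 6.233 ✓
  D = -2.594 -> Y = 6.729 ✓
All samples match this transformation.

(c) D²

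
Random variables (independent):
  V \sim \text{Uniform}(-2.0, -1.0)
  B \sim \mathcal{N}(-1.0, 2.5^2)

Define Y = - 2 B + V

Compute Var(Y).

For independent RVs: Var(aX + bY) = a²Var(X) + b²Var(Y)
Var(V) = 0.083333333
Var(B) = 6.25
Var(Y) = 1²*0.083333333 + (-2)²*6.25
= 1*0.083333333 + 4*6.25 = 25.083333

25.083333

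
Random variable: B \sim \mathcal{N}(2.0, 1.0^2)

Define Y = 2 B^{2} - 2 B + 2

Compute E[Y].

E[Y] = 2*E[B²] - 2*E[B] + 2
E[B] = 2
E[B²] = Var(B) + (E[B])² = 1 + 4 = 5
E[Y] = 2*5 - 2*2 + 2 = 8

8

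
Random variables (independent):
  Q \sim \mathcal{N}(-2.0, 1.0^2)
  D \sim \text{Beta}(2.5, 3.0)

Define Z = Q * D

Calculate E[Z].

For independent RVs: E[XY] = E[X]*E[Y]
E[Q] = -2
E[D] = 0.45454545
E[Z] = -2 * 0.45454545 = -0.90909091

-0.90909091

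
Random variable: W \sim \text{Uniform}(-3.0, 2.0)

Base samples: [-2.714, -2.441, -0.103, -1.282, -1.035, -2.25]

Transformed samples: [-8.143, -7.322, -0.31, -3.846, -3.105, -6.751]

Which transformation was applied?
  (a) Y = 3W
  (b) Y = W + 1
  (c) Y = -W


Checking option (a) Y = 3W:
  W = -2.714 -> Y = -8.143 ✓
  W = -2.441 -> Y = -7.322 ✓
  W = -0.103 -> Y = -0.31 ✓
All samples match this transformation.

(a) 3W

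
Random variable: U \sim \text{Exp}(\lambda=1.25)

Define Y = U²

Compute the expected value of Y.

Using E[X²] = Var(X) + (E[X])²:
E[U] = 0.8
Var(U) = 1/1.25^2 = 0.64
E[U²] = 0.64 + 0.8² = 0.64 + 0.64 = 1.28

1.28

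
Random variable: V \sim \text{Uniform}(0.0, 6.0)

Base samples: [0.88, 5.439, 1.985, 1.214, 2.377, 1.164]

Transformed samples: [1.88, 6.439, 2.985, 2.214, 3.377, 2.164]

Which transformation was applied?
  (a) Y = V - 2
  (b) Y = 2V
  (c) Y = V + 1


Checking option (c) Y = V + 1:
  V = 0.88 -> Y = 1.88 ✓
  V = 5.439 -> Y = 6.439 ✓
  V = 1.985 -> Y = 2.985 ✓
All samples match this transformation.

(c) V + 1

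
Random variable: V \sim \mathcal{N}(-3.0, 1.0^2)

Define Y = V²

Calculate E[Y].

Using E[X²] = Var(X) + (E[X])²:
E[V] = -3
Var(V) = 1.0^2 = 1
E[V²] = 1 + (-3)² = 1 + 9 = 10

10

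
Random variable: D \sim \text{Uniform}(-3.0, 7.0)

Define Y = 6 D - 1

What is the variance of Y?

For Y = aD + b: Var(Y) = a² * Var(D)
Var(D) = (7 + 3)^2/12 = 8.3333333
Var(Y) = 6² * 8.3333333 = 36 * 8.3333333 = 300

300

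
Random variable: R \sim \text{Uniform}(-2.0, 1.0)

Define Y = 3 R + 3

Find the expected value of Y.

For Y = 3R + 3:
E[Y] = 3 * E[R] + 3
E[R] = (-2 + 1)/2 = -0.5
E[Y] = 3 * (-0.5) + 3 = 1.5

1.5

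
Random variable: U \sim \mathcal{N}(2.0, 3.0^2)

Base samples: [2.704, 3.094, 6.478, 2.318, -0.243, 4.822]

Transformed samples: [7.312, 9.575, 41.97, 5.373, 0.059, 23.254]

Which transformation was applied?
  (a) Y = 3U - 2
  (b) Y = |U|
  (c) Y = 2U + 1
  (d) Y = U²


Checking option (d) Y = U²:
  U = 2.704 -> Y = 7.312 ✓
  U = 3.094 -> Y = 9.575 ✓
  U = 6.478 -> Y = 41.97 ✓
All samples match this transformation.

(d) U²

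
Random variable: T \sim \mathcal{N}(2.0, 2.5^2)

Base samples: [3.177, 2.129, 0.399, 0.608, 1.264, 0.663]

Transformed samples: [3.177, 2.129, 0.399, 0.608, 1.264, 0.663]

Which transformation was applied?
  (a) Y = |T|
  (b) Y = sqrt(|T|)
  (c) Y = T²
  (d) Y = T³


Checking option (a) Y = |T|:
  T = 3.177 -> Y = 3.177 ✓
  T = 2.129 -> Y = 2.129 ✓
  T = 0.399 -> Y = 0.399 ✓
All samples match this transformation.

(a) |T|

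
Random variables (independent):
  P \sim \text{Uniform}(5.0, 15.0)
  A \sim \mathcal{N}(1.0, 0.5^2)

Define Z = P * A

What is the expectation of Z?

For independent RVs: E[XY] = E[X]*E[Y]
E[P] = 10
E[A] = 1
E[Z] = 10 * 1 = 10

10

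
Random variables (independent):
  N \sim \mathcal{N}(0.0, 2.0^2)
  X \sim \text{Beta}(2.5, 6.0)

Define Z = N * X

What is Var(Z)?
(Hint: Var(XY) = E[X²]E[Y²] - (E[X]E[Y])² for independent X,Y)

Var(XY) = E[X²]E[Y²] - (E[X]E[Y])²
E[N] = 0, Var(N) = 4
E[X] = 0.29411765, Var(X) = 0.021853943
E[N²] = 4 + 0² = 4
E[X²] = 0.021853943 + 0.29411765² = 0.10835913
Var(Z) = 4*0.10835913 - (0*0.29411765)²
= 0.43343653 - 0 = 0.43343653

0.43343653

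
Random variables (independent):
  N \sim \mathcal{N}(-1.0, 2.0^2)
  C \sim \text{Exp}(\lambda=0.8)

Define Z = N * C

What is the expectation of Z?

For independent RVs: E[XY] = E[X]*E[Y]
E[N] = -1
E[C] = 1.25
E[Z] = -1 * 1.25 = -1.25

-1.25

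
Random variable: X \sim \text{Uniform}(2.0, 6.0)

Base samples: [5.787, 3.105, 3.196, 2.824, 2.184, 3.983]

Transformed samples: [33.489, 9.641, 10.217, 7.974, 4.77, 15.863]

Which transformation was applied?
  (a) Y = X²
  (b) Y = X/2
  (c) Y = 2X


Checking option (a) Y = X²:
  X = 5.787 -> Y = 33.489 ✓
  X = 3.105 -> Y = 9.641 ✓
  X = 3.196 -> Y = 10.217 ✓
All samples match this transformation.

(a) X²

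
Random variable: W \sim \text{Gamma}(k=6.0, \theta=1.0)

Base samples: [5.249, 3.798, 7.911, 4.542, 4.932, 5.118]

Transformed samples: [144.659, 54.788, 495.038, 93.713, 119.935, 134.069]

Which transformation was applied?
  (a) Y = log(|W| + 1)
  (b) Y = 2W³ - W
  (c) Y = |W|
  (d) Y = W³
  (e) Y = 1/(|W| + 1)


Checking option (d) Y = W³:
  W = 5.249 -> Y = 144.659 ✓
  W = 3.798 -> Y = 54.788 ✓
  W = 7.911 -> Y = 495.038 ✓
All samples match this transformation.

(d) W³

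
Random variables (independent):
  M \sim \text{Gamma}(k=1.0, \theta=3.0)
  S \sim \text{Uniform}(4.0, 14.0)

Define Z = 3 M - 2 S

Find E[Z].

E[Z] = 3*E[M] - 2*E[S]
E[M] = 3
E[S] = 9
E[Z] = 3*3 - 2*9 = -9

-9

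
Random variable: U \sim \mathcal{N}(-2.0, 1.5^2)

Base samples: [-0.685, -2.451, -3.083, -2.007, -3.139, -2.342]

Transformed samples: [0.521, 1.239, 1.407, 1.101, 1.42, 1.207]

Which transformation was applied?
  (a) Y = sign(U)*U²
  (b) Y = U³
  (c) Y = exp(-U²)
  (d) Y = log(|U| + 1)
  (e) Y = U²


Checking option (d) Y = log(|U| + 1):
  U = -0.685 -> Y = 0.521 ✓
  U = -2.451 -> Y = 1.239 ✓
  U = -3.083 -> Y = 1.407 ✓
All samples match this transformation.

(d) log(|U| + 1)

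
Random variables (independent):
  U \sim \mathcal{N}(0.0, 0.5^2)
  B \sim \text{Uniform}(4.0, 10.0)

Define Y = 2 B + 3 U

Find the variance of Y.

For independent RVs: Var(aX + bY) = a²Var(X) + b²Var(Y)
Var(U) = 0.25
Var(B) = 3
Var(Y) = 3²*0.25 + 2²*3
= 9*0.25 + 4*3 = 14.25

14.25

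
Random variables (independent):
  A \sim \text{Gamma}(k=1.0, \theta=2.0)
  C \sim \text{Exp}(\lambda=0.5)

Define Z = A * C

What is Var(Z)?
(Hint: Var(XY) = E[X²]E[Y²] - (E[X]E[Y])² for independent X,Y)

Var(XY) = E[X²]E[Y²] - (E[X]E[Y])²
E[A] = 2, Var(A) = 4
E[C] = 2, Var(C) = 4
E[A²] = 4 + 2² = 8
E[C²] = 4 + 2² = 8
Var(Z) = 8*8 - (2*2)²
= 64 - 16 = 48

48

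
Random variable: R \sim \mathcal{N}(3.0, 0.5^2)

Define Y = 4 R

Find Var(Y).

For Y = aR + b: Var(Y) = a² * Var(R)
Var(R) = 0.5^2 = 0.25
Var(Y) = 4² * 0.25 = 16 * 0.25 = 4

4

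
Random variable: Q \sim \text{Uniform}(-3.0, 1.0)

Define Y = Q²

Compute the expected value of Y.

E[Q²] = Var(Q) + (E[Q])² = 1.3333333 + 1 = 2.3333333

2.3333333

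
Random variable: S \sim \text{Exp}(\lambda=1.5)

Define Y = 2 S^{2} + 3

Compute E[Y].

E[Y] = 2*E[S²] + 3
E[S] = 0.66666667
E[S²] = Var(S) + (E[S])² = 0.44444444 + 0.44444444 = 0.88888889
E[Y] = 2*0.88888889 + 3 = 4.7777778

4.7777778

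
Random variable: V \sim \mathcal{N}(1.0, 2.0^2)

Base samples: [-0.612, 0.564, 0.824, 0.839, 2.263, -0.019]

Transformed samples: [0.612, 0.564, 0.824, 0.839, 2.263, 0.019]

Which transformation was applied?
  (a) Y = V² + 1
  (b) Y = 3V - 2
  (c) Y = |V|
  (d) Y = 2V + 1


Checking option (c) Y = |V|:
  V = -0.612 -> Y = 0.612 ✓
  V = 0.564 -> Y = 0.564 ✓
  V = 0.824 -> Y = 0.824 ✓
All samples match this transformation.

(c) |V|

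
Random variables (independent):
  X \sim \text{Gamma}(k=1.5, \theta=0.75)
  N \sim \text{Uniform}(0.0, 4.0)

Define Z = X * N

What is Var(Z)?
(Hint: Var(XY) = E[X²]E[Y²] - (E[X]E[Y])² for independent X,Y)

Var(XY) = E[X²]E[Y²] - (E[X]E[Y])²
E[X] = 1.125, Var(X) = 0.84375
E[N] = 2, Var(N) = 1.3333333
E[X²] = 0.84375 + 1.125² = 2.109375
E[N²] = 1.3333333 + 2² = 5.3333333
Var(Z) = 2.109375*5.3333333 - (1.125*2)²
= 11.25 - 5.0625 = 6.1875

6.1875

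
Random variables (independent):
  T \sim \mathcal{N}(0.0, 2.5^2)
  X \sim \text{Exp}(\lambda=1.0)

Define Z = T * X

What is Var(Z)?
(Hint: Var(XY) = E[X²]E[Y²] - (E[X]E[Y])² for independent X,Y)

Var(XY) = E[X²]E[Y²] - (E[X]E[Y])²
E[T] = 0, Var(T) = 6.25
E[X] = 1, Var(X) = 1
E[T²] = 6.25 + 0² = 6.25
E[X²] = 1 + 1² = 2
Var(Z) = 6.25*2 - (0*1)²
= 12.5 - 0 = 12.5

12.5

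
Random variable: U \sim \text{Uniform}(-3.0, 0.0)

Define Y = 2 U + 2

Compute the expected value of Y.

For Y = 2U + 2:
E[Y] = 2 * E[U] + 2
E[U] = (-3 + 0)/2 = -1.5
E[Y] = 2 * (-1.5) + 2 = -1

-1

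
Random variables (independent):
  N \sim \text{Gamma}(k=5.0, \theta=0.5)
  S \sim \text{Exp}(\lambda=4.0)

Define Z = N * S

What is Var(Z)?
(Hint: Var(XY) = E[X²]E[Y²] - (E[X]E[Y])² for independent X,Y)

Var(XY) = E[X²]E[Y²] - (E[X]E[Y])²
E[N] = 2.5, Var(N) = 1.25
E[S] = 0.25, Var(S) = 0.0625
E[N²] = 1.25 + 2.5² = 7.5
E[S²] = 0.0625 + 0.25² = 0.125
Var(Z) = 7.5*0.125 - (2.5*0.25)²
= 0.9375 - 0.390625 = 0.546875

0.546875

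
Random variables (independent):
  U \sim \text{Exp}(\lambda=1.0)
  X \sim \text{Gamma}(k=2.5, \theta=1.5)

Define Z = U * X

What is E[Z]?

For independent RVs: E[XY] = E[X]*E[Y]
E[U] = 1
E[X] = 3.75
E[Z] = 1 * 3.75 = 3.75

3.75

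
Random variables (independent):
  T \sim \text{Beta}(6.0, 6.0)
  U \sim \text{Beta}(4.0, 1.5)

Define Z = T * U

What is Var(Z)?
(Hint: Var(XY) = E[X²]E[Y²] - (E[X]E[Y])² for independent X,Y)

Var(XY) = E[X²]E[Y²] - (E[X]E[Y])²
E[T] = 0.5, Var(T) = 0.019230769
E[U] = 0.72727273, Var(U) = 0.03051494
E[T²] = 0.019230769 + 0.5² = 0.26923077
E[U²] = 0.03051494 + 0.72727273² = 0.55944056
Var(Z) = 0.26923077*0.55944056 - (0.5*0.72727273)²
= 0.15061861 - 0.1322314 = 0.018387207

0.018387207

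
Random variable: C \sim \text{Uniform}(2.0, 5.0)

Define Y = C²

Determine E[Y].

E[C²] = Var(C) + (E[C])² = 0.75 + 12.25 = 13

13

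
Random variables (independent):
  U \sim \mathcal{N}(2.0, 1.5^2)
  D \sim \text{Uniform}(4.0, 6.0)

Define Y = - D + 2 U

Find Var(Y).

For independent RVs: Var(aX + bY) = a²Var(X) + b²Var(Y)
Var(U) = 2.25
Var(D) = 0.33333333
Var(Y) = 2²*2.25 + (-1)²*0.33333333
= 4*2.25 + 1*0.33333333 = 9.3333333

9.3333333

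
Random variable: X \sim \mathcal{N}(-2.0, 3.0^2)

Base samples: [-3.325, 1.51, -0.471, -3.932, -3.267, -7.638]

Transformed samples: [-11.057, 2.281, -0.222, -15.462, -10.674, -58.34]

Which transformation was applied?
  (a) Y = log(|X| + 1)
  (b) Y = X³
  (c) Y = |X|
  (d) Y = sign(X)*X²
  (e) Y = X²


Checking option (d) Y = sign(X)*X²:
  X = -3.325 -> Y = -11.057 ✓
  X = 1.51 -> Y = 2.281 ✓
  X = -0.471 -> Y = -0.222 ✓
All samples match this transformation.

(d) sign(X)*X²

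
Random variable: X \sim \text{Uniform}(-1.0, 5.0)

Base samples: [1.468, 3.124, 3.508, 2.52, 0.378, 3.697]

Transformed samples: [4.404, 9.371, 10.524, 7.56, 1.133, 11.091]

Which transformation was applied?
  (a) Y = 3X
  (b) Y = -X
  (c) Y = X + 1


Checking option (a) Y = 3X:
  X = 1.468 -> Y = 4.404 ✓
  X = 3.124 -> Y = 9.371 ✓
  X = 3.508 -> Y = 10.524 ✓
All samples match this transformation.

(a) 3X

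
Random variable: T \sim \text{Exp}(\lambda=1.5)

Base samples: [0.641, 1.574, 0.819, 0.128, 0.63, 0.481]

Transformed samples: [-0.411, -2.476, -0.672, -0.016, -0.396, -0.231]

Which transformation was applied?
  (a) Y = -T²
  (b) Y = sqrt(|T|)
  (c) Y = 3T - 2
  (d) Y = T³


Checking option (a) Y = -T²:
  T = 0.641 -> Y = -0.411 ✓
  T = 1.574 -> Y = -2.476 ✓
  T = 0.819 -> Y = -0.672 ✓
All samples match this transformation.

(a) -T²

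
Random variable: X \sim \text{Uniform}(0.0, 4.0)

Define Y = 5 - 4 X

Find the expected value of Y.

For Y = -4X + 5:
E[Y] = -4 * E[X] + 5
E[X] = (0 + 4)/2 = 2
E[Y] = -4 * 2 + 5 = -3

-3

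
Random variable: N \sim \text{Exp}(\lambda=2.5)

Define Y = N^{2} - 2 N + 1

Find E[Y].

E[Y] = 1*E[N²] - 2*E[N] + 1
E[N] = 0.4
E[N²] = Var(N) + (E[N])² = 0.16 + 0.16 = 0.32
E[Y] = 1*0.32 - 2*0.4 + 1 = 0.52

0.52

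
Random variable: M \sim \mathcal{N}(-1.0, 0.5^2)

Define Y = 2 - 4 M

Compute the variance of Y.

For Y = aM + b: Var(Y) = a² * Var(M)
Var(M) = 0.5^2 = 0.25
Var(Y) = (-4)² * 0.25 = 16 * 0.25 = 4

4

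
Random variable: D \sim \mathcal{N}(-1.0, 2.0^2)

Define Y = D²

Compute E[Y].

E[D²] = Var(D) + (E[D])² = 4 + 1 = 5

5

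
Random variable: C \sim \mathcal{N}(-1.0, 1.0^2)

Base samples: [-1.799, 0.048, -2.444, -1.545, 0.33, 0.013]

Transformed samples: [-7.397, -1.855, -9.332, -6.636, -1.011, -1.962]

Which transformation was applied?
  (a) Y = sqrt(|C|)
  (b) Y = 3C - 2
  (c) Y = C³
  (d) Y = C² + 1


Checking option (b) Y = 3C - 2:
  C = -1.799 -> Y = -7.397 ✓
  C = 0.048 -> Y = -1.855 ✓
  C = -2.444 -> Y = -9.332 ✓
All samples match this transformation.

(b) 3C - 2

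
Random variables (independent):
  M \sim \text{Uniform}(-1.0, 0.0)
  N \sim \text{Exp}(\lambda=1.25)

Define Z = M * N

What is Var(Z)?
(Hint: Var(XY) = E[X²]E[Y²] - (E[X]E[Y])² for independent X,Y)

Var(XY) = E[X²]E[Y²] - (E[X]E[Y])²
E[M] = -0.5, Var(M) = 0.083333333
E[N] = 0.8, Var(N) = 0.64
E[M²] = 0.083333333 + (-0.5)² = 0.33333333
E[N²] = 0.64 + 0.8² = 1.28
Var(Z) = 0.33333333*1.28 - (-0.5*0.8)²
= 0.42666667 - 0.16 = 0.26666667

0.26666667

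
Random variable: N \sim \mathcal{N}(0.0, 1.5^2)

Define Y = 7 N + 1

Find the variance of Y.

For Y = aN + b: Var(Y) = a² * Var(N)
Var(N) = 1.5^2 = 2.25
Var(Y) = 7² * 2.25 = 49 * 2.25 = 110.25

110.25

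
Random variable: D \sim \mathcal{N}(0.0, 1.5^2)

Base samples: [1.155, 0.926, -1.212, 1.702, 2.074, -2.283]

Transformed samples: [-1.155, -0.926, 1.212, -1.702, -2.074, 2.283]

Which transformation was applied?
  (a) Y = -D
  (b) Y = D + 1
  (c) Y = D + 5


Checking option (a) Y = -D:
  D = 1.155 -> Y = -1.155 ✓
  D = 0.926 -> Y = -0.926 ✓
  D = -1.212 -> Y = 1.212 ✓
All samples match this transformation.

(a) -D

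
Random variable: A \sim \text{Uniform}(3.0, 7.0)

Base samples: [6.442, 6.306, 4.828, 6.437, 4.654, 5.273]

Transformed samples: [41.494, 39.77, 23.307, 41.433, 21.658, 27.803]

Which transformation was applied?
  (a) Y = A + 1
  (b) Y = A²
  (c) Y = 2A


Checking option (b) Y = A²:
  A = 6.442 -> Y = 41.494 ✓
  A = 6.306 -> Y = 39.77 ✓
  A = 4.828 -> Y = 23.307 ✓
All samples match this transformation.

(b) A²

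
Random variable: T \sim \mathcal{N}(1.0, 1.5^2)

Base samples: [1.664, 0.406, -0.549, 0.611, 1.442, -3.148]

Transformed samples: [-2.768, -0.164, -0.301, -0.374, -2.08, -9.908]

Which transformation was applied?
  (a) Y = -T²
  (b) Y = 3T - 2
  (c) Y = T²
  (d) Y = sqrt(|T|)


Checking option (a) Y = -T²:
  T = 1.664 -> Y = -2.768 ✓
  T = 0.406 -> Y = -0.164 ✓
  T = -0.549 -> Y = -0.301 ✓
All samples match this transformation.

(a) -T²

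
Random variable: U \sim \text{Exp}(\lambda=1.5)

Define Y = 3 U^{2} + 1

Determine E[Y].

E[Y] = 3*E[U²] + 1
E[U] = 0.66666667
E[U²] = Var(U) + (E[U])² = 0.44444444 + 0.44444444 = 0.88888889
E[Y] = 3*0.88888889 + 1 = 3.6666667

3.6666667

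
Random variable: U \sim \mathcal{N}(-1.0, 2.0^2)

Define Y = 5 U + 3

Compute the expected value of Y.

For Y = 5U + 3:
E[Y] = 5 * E[U] + 3
E[U] = -1.0 = -1
E[Y] = 5 * (-1) + 3 = -2

-2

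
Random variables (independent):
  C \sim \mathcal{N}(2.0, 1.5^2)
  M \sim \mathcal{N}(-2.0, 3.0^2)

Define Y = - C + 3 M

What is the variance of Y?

For independent RVs: Var(aX + bY) = a²Var(X) + b²Var(Y)
Var(C) = 2.25
Var(M) = 9
Var(Y) = (-1)²*2.25 + 3²*9
= 1*2.25 + 9*9 = 83.25

83.25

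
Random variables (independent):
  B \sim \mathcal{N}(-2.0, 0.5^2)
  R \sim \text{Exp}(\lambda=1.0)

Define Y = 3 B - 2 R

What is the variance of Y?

For independent RVs: Var(aX + bY) = a²Var(X) + b²Var(Y)
Var(B) = 0.25
Var(R) = 1
Var(Y) = 3²*0.25 + (-2)²*1
= 9*0.25 + 4*1 = 6.25

6.25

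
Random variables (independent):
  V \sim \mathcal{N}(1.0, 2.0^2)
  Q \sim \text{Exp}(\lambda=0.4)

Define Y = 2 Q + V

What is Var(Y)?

For independent RVs: Var(aX + bY) = a²Var(X) + b²Var(Y)
Var(V) = 4
Var(Q) = 6.25
Var(Y) = 1²*4 + 2²*6.25
= 1*4 + 4*6.25 = 29

29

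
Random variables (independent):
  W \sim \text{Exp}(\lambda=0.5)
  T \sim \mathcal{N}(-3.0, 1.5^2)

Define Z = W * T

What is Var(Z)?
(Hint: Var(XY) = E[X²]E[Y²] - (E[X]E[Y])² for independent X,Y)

Var(XY) = E[X²]E[Y²] - (E[X]E[Y])²
E[W] = 2, Var(W) = 4
E[T] = -3, Var(T) = 2.25
E[W²] = 4 + 2² = 8
E[T²] = 2.25 + (-3)² = 11.25
Var(Z) = 8*11.25 - (2*(-3))²
= 90 - 36 = 54

54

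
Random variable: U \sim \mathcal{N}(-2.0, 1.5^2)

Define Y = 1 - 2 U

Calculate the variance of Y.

For Y = aU + b: Var(Y) = a² * Var(U)
Var(U) = 1.5^2 = 2.25
Var(Y) = (-2)² * 2.25 = 4 * 2.25 = 9

9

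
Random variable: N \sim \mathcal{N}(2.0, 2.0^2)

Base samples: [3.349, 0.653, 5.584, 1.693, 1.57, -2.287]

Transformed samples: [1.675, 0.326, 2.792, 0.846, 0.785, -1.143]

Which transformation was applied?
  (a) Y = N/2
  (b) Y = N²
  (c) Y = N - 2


Checking option (a) Y = N/2:
  N = 3.349 -> Y = 1.675 ✓
  N = 0.653 -> Y = 0.326 ✓
  N = 5.584 -> Y = 2.792 ✓
All samples match this transformation.

(a) N/2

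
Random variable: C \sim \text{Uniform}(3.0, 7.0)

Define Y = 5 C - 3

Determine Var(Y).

For Y = aC + b: Var(Y) = a² * Var(C)
Var(C) = (7 - 3)^2/12 = 1.3333333
Var(Y) = 5² * 1.3333333 = 25 * 1.3333333 = 33.333333

33.333333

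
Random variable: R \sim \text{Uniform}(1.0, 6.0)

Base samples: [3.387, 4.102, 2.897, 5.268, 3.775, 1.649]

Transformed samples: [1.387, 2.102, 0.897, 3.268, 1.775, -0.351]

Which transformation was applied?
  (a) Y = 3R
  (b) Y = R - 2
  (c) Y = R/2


Checking option (b) Y = R - 2:
  R = 3.387 -> Y = 1.387 ✓
  R = 4.102 -> Y = 2.102 ✓
  R = 2.897 -> Y = 0.897 ✓
All samples match this transformation.

(b) R - 2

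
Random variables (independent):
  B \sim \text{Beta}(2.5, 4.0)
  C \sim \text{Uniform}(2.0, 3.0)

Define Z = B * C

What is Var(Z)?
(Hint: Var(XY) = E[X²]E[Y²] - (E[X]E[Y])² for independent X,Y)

Var(XY) = E[X²]E[Y²] - (E[X]E[Y])²
E[B] = 0.38461538, Var(B) = 0.031558185
E[C] = 2.5, Var(C) = 0.083333333
E[B²] = 0.031558185 + 0.38461538² = 0.17948718
E[C²] = 0.083333333 + 2.5² = 6.3333333
Var(Z) = 0.17948718*6.3333333 - (0.38461538*2.5)²
= 1.1367521 - 0.92455621 = 0.21219592

0.21219592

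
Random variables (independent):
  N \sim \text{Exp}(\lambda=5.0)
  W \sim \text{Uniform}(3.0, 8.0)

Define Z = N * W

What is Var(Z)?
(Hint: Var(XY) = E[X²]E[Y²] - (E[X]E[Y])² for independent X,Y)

Var(XY) = E[X²]E[Y²] - (E[X]E[Y])²
E[N] = 0.2, Var(N) = 0.04
E[W] = 5.5, Var(W) = 2.0833333
E[N²] = 0.04 + 0.2² = 0.08
E[W²] = 2.0833333 + 5.5² = 32.333333
Var(Z) = 0.08*32.333333 - (0.2*5.5)²
= 2.5866667 - 1.21 = 1.3766667

1.3766667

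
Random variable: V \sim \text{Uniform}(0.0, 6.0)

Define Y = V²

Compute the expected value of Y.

Using E[X²] = Var(X) + (E[X])²:
E[V] = 3
Var(V) = (6 - 0)^2/12 = 3
E[V²] = 3 + 3² = 3 + 9 = 12

12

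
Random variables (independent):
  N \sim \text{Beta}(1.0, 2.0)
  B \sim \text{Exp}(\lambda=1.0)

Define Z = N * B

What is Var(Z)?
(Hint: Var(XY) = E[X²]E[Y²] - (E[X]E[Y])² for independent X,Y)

Var(XY) = E[X²]E[Y²] - (E[X]E[Y])²
E[N] = 0.33333333, Var(N) = 0.055555556
E[B] = 1, Var(B) = 1
E[N²] = 0.055555556 + 0.33333333² = 0.16666667
E[B²] = 1 + 1² = 2
Var(Z) = 0.16666667*2 - (0.33333333*1)²
= 0.33333333 - 0.11111111 = 0.22222222

0.22222222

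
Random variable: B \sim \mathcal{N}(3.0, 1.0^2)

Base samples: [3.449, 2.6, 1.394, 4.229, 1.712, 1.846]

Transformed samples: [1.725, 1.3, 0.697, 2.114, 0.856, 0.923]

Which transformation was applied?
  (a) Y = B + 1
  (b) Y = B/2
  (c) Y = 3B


Checking option (b) Y = B/2:
  B = 3.449 -> Y = 1.725 ✓
  B = 2.6 -> Y = 1.3 ✓
  B = 1.394 -> Y = 0.697 ✓
All samples match this transformation.

(b) B/2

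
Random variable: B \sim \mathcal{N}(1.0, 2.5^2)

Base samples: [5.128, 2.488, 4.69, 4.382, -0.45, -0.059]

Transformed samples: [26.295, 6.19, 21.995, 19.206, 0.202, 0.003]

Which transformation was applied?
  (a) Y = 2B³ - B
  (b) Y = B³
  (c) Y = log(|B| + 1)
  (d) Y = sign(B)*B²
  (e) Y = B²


Checking option (e) Y = B²:
  B = 5.128 -> Y = 26.295 ✓
  B = 2.488 -> Y = 6.19 ✓
  B = 4.69 -> Y = 21.995 ✓
All samples match this transformation.

(e) B²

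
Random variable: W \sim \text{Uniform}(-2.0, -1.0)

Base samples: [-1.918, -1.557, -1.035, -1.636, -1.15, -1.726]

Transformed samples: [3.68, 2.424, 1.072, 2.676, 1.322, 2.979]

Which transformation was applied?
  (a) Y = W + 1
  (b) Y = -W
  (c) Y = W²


Checking option (c) Y = W²:
  W = -1.918 -> Y = 3.68 ✓
  W = -1.557 -> Y = 2.424 ✓
  W = -1.035 -> Y = 1.072 ✓
All samples match this transformation.

(c) W²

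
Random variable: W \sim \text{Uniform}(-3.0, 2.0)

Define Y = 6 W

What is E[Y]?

For Y = 6W:
E[Y] = 6 * E[W]
E[W] = (-3 + 2)/2 = -0.5
E[Y] = 6 * (-0.5) = -3

-3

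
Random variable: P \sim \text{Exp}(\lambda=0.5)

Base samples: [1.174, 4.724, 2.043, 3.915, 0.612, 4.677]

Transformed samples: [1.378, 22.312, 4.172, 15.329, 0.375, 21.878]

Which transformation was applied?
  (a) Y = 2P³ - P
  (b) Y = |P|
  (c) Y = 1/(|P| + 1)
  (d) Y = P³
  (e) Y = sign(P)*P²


Checking option (e) Y = sign(P)*P²:
  P = 1.174 -> Y = 1.378 ✓
  P = 4.724 -> Y = 22.312 ✓
  P = 2.043 -> Y = 4.172 ✓
All samples match this transformation.

(e) sign(P)*P²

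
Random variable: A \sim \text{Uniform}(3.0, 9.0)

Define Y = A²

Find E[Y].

E[A²] = Var(A) + (E[A])² = 3 + 36 = 39

39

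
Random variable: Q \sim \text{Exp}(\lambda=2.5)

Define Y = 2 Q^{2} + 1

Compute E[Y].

E[Y] = 2*E[Q²] + 1
E[Q] = 0.4
E[Q²] = Var(Q) + (E[Q])² = 0.16 + 0.16 = 0.32
E[Y] = 2*0.32 + 1 = 1.64

1.64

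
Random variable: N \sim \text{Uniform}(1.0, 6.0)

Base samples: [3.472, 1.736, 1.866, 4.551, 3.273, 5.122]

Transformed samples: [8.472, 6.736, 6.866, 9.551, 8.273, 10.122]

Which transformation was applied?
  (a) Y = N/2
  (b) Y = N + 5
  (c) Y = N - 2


Checking option (b) Y = N + 5:
  N = 3.472 -> Y = 8.472 ✓
  N = 1.736 -> Y = 6.736 ✓
  N = 1.866 -> Y = 6.866 ✓
All samples match this transformation.

(b) N + 5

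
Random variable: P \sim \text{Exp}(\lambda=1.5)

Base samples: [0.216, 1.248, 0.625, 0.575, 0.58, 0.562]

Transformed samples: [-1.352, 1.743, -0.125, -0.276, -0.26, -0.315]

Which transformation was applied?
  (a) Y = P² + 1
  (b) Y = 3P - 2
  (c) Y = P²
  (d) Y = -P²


Checking option (b) Y = 3P - 2:
  P = 0.216 -> Y = -1.352 ✓
  P = 1.248 -> Y = 1.743 ✓
  P = 0.625 -> Y = -0.125 ✓
All samples match this transformation.

(b) 3P - 2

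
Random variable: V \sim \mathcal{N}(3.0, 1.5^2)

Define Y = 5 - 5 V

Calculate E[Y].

For Y = -5V + 5:
E[Y] = -5 * E[V] + 5
E[V] = 3.0 = 3
E[Y] = -5 * 3 + 5 = -10

-10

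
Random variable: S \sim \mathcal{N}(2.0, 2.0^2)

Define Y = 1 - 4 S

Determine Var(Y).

For Y = aS + b: Var(Y) = a² * Var(S)
Var(S) = 2.0^2 = 4
Var(Y) = (-4)² * 4 = 16 * 4 = 64

64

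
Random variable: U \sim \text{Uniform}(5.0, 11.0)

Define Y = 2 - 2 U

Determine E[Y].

For Y = -2U + 2:
E[Y] = -2 * E[U] + 2
E[U] = (5 + 11)/2 = 8
E[Y] = -2 * 8 + 2 = -14

-14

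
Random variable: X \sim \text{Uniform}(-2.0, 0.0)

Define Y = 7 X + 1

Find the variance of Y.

For Y = aX + b: Var(Y) = a² * Var(X)
Var(X) = (0 + 2)^2/12 = 0.33333333
Var(Y) = 7² * 0.33333333 = 49 * 0.33333333 = 16.333333

16.333333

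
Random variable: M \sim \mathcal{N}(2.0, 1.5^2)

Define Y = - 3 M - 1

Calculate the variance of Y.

For Y = aM + b: Var(Y) = a² * Var(M)
Var(M) = 1.5^2 = 2.25
Var(Y) = (-3)² * 2.25 = 9 * 2.25 = 20.25

20.25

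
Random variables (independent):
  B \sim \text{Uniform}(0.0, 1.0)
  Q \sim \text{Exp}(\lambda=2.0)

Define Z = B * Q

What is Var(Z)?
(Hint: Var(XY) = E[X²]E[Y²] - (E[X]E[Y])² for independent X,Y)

Var(XY) = E[X²]E[Y²] - (E[X]E[Y])²
E[B] = 0.5, Var(B) = 0.083333333
E[Q] = 0.5, Var(Q) = 0.25
E[B²] = 0.083333333 + 0.5² = 0.33333333
E[Q²] = 0.25 + 0.5² = 0.5
Var(Z) = 0.33333333*0.5 - (0.5*0.5)²
= 0.16666667 - 0.0625 = 0.10416667

0.10416667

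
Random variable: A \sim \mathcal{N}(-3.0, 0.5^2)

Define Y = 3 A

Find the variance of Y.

For Y = aA + b: Var(Y) = a² * Var(A)
Var(A) = 0.5^2 = 0.25
Var(Y) = 3² * 0.25 = 9 * 0.25 = 2.25

2.25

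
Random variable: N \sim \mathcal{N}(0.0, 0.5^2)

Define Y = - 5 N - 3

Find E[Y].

For Y = -5N - 3:
E[Y] = -5 * E[N] - 3
E[N] = 0.0 = 0
E[Y] = -5 * 0 - 3 = -3

-3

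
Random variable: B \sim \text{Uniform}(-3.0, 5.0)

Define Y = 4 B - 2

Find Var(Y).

For Y = aB + b: Var(Y) = a² * Var(B)
Var(B) = (5 + 3)^2/12 = 5.3333333
Var(Y) = 4² * 5.3333333 = 16 * 5.3333333 = 85.333333

85.333333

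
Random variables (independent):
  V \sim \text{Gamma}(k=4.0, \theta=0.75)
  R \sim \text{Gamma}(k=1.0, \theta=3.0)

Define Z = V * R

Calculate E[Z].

For independent RVs: E[XY] = E[X]*E[Y]
E[V] = 3
E[R] = 3
E[Z] = 3 * 3 = 9

9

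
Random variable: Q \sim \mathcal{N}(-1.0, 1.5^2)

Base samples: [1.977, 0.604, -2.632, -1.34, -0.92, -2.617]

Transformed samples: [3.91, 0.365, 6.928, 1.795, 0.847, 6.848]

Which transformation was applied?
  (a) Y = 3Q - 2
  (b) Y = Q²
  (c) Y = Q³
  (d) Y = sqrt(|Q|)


Checking option (b) Y = Q²:
  Q = 1.977 -> Y = 3.91 ✓
  Q = 0.604 -> Y = 0.365 ✓
  Q = -2.632 -> Y = 6.928 ✓
All samples match this transformation.

(b) Q²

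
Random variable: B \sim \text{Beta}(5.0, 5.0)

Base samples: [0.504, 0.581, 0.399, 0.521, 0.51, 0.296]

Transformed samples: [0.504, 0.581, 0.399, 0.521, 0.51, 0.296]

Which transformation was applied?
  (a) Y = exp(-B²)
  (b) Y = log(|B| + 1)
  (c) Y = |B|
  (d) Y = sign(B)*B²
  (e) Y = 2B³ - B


Checking option (c) Y = |B|:
  B = 0.504 -> Y = 0.504 ✓
  B = 0.581 -> Y = 0.581 ✓
  B = 0.399 -> Y = 0.399 ✓
All samples match this transformation.

(c) |B|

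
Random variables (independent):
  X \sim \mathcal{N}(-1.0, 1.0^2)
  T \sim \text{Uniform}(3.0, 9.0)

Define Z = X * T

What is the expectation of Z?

For independent RVs: E[XY] = E[X]*E[Y]
E[X] = -1
E[T] = 6
E[Z] = -1 * 6 = -6

-6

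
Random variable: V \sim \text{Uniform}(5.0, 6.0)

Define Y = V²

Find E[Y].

Using E[X²] = Var(X) + (E[X])²:
E[V] = 5.5
Var(V) = (6 - 5)^2/12 = 0.083333333
E[V²] = 0.083333333 + 5.5² = 0.083333333 + 30.25 = 30.333333

30.333333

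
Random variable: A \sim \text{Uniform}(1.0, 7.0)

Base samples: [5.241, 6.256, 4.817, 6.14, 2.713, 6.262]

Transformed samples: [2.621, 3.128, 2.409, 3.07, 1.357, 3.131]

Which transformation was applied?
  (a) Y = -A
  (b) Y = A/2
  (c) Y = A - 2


Checking option (b) Y = A/2:
  A = 5.241 -> Y = 2.621 ✓
  A = 6.256 -> Y = 3.128 ✓
  A = 4.817 -> Y = 2.409 ✓
All samples match this transformation.

(b) A/2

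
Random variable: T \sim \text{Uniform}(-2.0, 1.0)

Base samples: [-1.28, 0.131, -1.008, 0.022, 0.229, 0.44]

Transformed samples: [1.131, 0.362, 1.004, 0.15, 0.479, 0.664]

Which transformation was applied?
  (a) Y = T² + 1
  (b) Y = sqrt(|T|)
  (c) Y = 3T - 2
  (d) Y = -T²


Checking option (b) Y = sqrt(|T|):
  T = -1.28 -> Y = 1.131 ✓
  T = 0.131 -> Y = 0.362 ✓
  T = -1.008 -> Y = 1.004 ✓
All samples match this transformation.

(b) sqrt(|T|)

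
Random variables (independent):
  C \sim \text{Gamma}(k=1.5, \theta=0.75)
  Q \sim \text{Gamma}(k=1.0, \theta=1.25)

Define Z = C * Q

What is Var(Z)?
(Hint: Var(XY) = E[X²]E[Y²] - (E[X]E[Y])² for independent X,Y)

Var(XY) = E[X²]E[Y²] - (E[X]E[Y])²
E[C] = 1.125, Var(C) = 0.84375
E[Q] = 1.25, Var(Q) = 1.5625
E[C²] = 0.84375 + 1.125² = 2.109375
E[Q²] = 1.5625 + 1.25² = 3.125
Var(Z) = 2.109375*3.125 - (1.125*1.25)²
= 6.5917969 - 1.9775391 = 4.6142578

4.6142578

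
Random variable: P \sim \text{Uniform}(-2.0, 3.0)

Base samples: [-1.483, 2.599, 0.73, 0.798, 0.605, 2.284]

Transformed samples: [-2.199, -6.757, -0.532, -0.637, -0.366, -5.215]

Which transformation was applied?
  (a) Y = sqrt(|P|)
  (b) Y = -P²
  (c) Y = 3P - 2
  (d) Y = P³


Checking option (b) Y = -P²:
  P = -1.483 -> Y = -2.199 ✓
  P = 2.599 -> Y = -6.757 ✓
  P = 0.73 -> Y = -0.532 ✓
All samples match this transformation.

(b) -P²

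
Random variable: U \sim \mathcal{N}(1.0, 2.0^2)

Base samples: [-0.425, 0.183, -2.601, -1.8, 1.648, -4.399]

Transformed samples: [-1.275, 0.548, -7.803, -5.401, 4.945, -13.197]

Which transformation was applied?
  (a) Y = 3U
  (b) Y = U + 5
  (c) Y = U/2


Checking option (a) Y = 3U:
  U = -0.425 -> Y = -1.275 ✓
  U = 0.183 -> Y = 0.548 ✓
  U = -2.601 -> Y = -7.803 ✓
All samples match this transformation.

(a) 3U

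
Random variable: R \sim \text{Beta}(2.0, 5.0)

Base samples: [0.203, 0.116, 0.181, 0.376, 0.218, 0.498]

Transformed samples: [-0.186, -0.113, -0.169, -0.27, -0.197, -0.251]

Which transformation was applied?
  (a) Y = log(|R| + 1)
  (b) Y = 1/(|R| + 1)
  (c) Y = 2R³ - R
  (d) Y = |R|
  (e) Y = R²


Checking option (c) Y = 2R³ - R:
  R = 0.203 -> Y = -0.186 ✓
  R = 0.116 -> Y = -0.113 ✓
  R = 0.181 -> Y = -0.169 ✓
All samples match this transformation.

(c) 2R³ - R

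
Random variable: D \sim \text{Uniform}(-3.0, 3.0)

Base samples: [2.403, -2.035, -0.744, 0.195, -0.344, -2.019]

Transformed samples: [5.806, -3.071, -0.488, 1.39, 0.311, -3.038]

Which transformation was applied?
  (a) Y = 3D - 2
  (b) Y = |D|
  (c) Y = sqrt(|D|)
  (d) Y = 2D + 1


Checking option (d) Y = 2D + 1:
  D = 2.403 -> Y = 5.806 ✓
  D = -2.035 -> Y = -3.071 ✓
  D = -0.744 -> Y = -0.488 ✓
All samples match this transformation.

(d) 2D + 1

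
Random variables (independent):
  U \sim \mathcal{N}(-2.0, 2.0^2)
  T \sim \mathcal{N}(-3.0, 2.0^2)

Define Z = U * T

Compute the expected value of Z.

For independent RVs: E[XY] = E[X]*E[Y]
E[U] = -2
E[T] = -3
E[Z] = -2 * (-3) = 6

6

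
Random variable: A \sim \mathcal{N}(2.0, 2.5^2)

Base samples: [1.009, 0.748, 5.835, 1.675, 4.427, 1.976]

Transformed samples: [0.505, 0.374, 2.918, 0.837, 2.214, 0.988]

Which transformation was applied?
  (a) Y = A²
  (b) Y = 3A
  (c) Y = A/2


Checking option (c) Y = A/2:
  A = 1.009 -> Y = 0.505 ✓
  A = 0.748 -> Y = 0.374 ✓
  A = 5.835 -> Y = 2.918 ✓
All samples match this transformation.

(c) A/2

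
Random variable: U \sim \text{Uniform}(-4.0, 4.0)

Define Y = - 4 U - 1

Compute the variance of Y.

For Y = aU + b: Var(Y) = a² * Var(U)
Var(U) = (4 + 4)^2/12 = 5.3333333
Var(Y) = (-4)² * 5.3333333 = 16 * 5.3333333 = 85.333333

85.333333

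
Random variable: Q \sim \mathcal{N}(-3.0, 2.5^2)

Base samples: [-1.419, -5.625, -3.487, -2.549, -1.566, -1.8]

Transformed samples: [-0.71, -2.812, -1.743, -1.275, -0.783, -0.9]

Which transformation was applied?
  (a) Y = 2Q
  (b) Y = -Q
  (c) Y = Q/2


Checking option (c) Y = Q/2:
  Q = -1.419 -> Y = -0.71 ✓
  Q = -5.625 -> Y = -2.812 ✓
  Q = -3.487 -> Y = -1.743 ✓
All samples match this transformation.

(c) Q/2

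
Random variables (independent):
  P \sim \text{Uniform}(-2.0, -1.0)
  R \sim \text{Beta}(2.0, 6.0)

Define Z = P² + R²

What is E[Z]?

E[Z] = E[P²] + E[R²]
E[P²] = Var(P) + E[P]² = 0.083333333 + 2.25 = 2.3333333
E[R²] = Var(R) + E[R]² = 0.020833333 + 0.0625 = 0.083333333
E[Z] = 2.3333333 + 0.083333333 = 2.4166667

2.4166667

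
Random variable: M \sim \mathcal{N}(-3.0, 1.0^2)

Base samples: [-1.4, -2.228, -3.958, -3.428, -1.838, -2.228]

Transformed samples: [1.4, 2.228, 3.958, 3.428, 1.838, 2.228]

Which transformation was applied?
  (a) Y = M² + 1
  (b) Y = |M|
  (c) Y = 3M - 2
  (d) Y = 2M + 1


Checking option (b) Y = |M|:
  M = -1.4 -> Y = 1.4 ✓
  M = -2.228 -> Y = 2.228 ✓
  M = -3.958 -> Y = 3.958 ✓
All samples match this transformation.

(b) |M|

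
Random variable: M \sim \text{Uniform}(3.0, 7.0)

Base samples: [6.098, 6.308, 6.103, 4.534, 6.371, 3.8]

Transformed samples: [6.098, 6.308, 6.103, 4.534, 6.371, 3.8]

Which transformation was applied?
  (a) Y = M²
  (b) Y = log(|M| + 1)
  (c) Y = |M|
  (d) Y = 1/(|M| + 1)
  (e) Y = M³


Checking option (c) Y = |M|:
  M = 6.098 -> Y = 6.098 ✓
  M = 6.308 -> Y = 6.308 ✓
  M = 6.103 -> Y = 6.103 ✓
All samples match this transformation.

(c) |M|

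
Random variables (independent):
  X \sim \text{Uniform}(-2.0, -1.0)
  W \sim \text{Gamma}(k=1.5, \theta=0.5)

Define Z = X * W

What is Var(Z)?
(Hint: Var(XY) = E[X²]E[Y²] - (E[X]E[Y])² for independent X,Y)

Var(XY) = E[X²]E[Y²] - (E[X]E[Y])²
E[X] = -1.5, Var(X) = 0.083333333
E[W] = 0.75, Var(W) = 0.375
E[X²] = 0.083333333 + (-1.5)² = 2.3333333
E[W²] = 0.375 + 0.75² = 0.9375
Var(Z) = 2.3333333*0.9375 - (-1.5*0.75)²
= 2.1875 - 1.265625 = 0.921875

0.921875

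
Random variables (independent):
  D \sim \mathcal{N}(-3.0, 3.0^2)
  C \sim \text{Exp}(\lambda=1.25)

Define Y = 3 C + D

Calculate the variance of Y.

For independent RVs: Var(aX + bY) = a²Var(X) + b²Var(Y)
Var(D) = 9
Var(C) = 0.64
Var(Y) = 1²*9 + 3²*0.64
= 1*9 + 9*0.64 = 14.76

14.76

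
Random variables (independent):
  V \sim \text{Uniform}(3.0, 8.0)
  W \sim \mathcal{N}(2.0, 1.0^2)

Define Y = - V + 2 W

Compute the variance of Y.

For independent RVs: Var(aX + bY) = a²Var(X) + b²Var(Y)
Var(V) = 2.0833333
Var(W) = 1
Var(Y) = (-1)²*2.0833333 + 2²*1
= 1*2.0833333 + 4*1 = 6.0833333

6.0833333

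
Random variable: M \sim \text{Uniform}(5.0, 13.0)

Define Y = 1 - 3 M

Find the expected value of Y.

For Y = -3M + 1:
E[Y] = -3 * E[M] + 1
E[M] = (5 + 13)/2 = 9
E[Y] = -3 * 9 + 1 = -26

-26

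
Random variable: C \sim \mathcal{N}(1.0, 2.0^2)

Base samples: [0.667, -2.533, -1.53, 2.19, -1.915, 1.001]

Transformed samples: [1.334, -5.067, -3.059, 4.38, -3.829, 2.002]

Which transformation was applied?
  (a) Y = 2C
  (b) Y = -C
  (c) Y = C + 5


Checking option (a) Y = 2C:
  C = 0.667 -> Y = 1.334 ✓
  C = -2.533 -> Y = -5.067 ✓
  C = -1.53 -> Y = -3.059 ✓
All samples match this transformation.

(a) 2C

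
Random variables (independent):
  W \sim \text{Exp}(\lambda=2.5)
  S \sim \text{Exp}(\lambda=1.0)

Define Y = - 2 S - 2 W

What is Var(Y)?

For independent RVs: Var(aX + bY) = a²Var(X) + b²Var(Y)
Var(W) = 0.16
Var(S) = 1
Var(Y) = (-2)²*0.16 + (-2)²*1
= 4*0.16 + 4*1 = 4.64

4.64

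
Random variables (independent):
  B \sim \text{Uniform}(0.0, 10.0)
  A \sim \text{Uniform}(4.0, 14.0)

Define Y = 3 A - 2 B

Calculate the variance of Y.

For independent RVs: Var(aX + bY) = a²Var(X) + b²Var(Y)
Var(B) = 8.3333333
Var(A) = 8.3333333
Var(Y) = (-2)²*8.3333333 + 3²*8.3333333
= 4*8.3333333 + 9*8.3333333 = 108.33333

108.33333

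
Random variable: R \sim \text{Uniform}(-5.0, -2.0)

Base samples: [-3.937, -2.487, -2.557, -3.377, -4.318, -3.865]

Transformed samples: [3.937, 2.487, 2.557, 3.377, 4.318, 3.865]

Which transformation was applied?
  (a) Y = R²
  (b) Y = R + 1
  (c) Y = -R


Checking option (c) Y = -R:
  R = -3.937 -> Y = 3.937 ✓
  R = -2.487 -> Y = 2.487 ✓
  R = -2.557 -> Y = 2.557 ✓
All samples match this transformation.

(c) -R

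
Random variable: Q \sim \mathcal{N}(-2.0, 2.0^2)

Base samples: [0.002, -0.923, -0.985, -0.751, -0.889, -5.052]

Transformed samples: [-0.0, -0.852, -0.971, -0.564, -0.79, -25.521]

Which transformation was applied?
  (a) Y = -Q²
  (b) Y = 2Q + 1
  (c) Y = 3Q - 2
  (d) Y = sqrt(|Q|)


Checking option (a) Y = -Q²:
  Q = 0.002 -> Y = -0.0 ✓
  Q = -0.923 -> Y = -0.852 ✓
  Q = -0.985 -> Y = -0.971 ✓
All samples match this transformation.

(a) -Q²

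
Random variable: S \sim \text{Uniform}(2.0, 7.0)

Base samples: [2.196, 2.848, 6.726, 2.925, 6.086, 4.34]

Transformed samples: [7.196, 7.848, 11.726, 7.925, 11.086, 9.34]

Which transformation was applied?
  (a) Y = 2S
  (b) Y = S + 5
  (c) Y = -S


Checking option (b) Y = S + 5:
  S = 2.196 -> Y = 7.196 ✓
  S = 2.848 -> Y = 7.848 ✓
  S = 6.726 -> Y = 11.726 ✓
All samples match this transformation.

(b) S + 5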